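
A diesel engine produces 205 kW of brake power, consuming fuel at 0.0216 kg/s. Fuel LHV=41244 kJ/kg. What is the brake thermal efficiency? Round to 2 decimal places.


eta_BTE = (BP / (mf * LHV)) * 100
Denominator = 0.0216 * 41244 = 890.8704 kW
eta_BTE = (205 / 890.8704) * 100 = 23.01%


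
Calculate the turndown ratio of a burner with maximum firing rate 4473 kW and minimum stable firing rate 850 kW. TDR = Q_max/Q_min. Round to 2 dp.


TDR = Q_max / Q_min
TDR = 4473 / 850 = 5.26


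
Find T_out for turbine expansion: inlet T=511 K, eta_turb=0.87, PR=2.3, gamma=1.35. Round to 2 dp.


T_out = T_in * (1 - eta * (1 - PR^(-(gamma-1)/gamma)))
Exponent = -(1.35-1)/1.35 = -0.25925926
PR^exp = 2.3^(-0.25925926) = 0.80578413
Factor = 1 - 0.87*(1 - 0.80578413) = 0.83103219
T_out = 511 * 0.83103219 = 424.66 K


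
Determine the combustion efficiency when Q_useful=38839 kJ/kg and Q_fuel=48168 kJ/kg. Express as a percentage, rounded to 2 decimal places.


Efficiency = (Q_useful / Q_fuel) * 100
Efficiency = (38839 / 48168) * 100
Efficiency = 0.8063 * 100 = 80.63%


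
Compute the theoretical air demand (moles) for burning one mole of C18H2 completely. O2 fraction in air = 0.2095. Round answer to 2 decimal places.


Balanced combustion: C18H2 + 18.5 O2 -> 18 CO2 + 1 H2O
O2 needed = C + H/4 = 18 + 2/4 = 18.50 moles
Air moles = O2 / 0.2095 = 18.50 / 0.2095 = 88.31 moles air


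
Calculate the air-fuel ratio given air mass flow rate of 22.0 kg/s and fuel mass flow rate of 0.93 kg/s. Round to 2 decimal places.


AFR = m_air / m_fuel
AFR = 22.0 / 0.93 = 23.66


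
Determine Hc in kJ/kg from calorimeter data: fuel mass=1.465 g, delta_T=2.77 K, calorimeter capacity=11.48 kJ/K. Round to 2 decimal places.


Hc = C_cal * delta_T / m_fuel
Q_released = 11.48 * 2.77 = 31.7996 kJ
m_fuel = 1.465 g = 1.465/1000 kg = 0.001465 kg
Hc = 31.7996 / 0.001465 = 21706.21 kJ/kg


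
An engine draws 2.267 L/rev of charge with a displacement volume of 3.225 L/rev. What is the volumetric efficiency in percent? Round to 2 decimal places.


eta_v = (V_actual / V_disp) * 100
Ratio = 2.267 / 3.225 = 0.7029
eta_v = 0.7029 * 100 = 70.29%


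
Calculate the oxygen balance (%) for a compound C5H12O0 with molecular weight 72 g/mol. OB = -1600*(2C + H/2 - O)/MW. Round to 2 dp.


OB = -1600 * (2C + H/2 - O) / MW
Inner = 2*5 + 12/2 - 0 = 16.00
OB = -1600 * 16.00 / 72 = -355.56%


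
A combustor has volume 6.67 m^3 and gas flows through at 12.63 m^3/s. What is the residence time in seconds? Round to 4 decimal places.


tau = V / Q_flow
tau = 6.67 / 12.63 = 0.5281 s


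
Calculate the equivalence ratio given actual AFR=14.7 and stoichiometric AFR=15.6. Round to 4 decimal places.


phi = AFR_stoich / AFR_actual
phi = 15.6 / 14.7 = 1.0612


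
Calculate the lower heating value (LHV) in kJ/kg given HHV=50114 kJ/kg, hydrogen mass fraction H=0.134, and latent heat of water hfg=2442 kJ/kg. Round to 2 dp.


LHV = HHV - hfg * 9 * H
Water correction = 2442 * 9 * 0.134 = 2945.052 kJ/kg
LHV = 50114 - 2945.052 = 47168.95 kJ/kg


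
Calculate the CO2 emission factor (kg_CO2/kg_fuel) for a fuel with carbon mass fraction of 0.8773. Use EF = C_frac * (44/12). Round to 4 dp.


EF = C_frac * (M_CO2 / M_C)
EF = 0.8773 * (44/12)
EF = 0.8773 * 3.666667 = 3.2168 kg_CO2/kg_fuel


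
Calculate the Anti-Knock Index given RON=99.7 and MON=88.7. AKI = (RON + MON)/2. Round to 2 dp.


AKI = (RON + MON) / 2
AKI = (99.7 + 88.7) / 2
AKI = 188.4 / 2 = 94.20


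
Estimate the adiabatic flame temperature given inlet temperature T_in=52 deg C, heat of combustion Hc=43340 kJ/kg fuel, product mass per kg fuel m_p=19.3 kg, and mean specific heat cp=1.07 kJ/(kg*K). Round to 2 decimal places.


T_ad = T_in + Hc / (m_p * cp)
Denominator = 19.3 * 1.07 = 20.6510
Temperature rise = 43340 / 20.6510 = 2098.69 K
T_ad = 52 + 2098.69 = 2150.69 deg C


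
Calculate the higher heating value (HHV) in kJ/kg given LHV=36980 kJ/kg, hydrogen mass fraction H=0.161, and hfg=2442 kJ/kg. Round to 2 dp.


HHV = LHV + hfg * 9 * H
Water addition = 2442 * 9 * 0.161 = 3538.458 kJ/kg
HHV = 36980 + 3538.458 = 40518.46 kJ/kg


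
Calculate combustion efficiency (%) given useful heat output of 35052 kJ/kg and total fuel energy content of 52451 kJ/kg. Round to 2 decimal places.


Efficiency = (Q_useful / Q_fuel) * 100
Efficiency = (35052 / 52451) * 100
Efficiency = 0.6683 * 100 = 66.83%


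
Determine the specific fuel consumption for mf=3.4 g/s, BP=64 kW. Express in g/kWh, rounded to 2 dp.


SFC = (mf / BP) * 3600
Rate = 3.4 / 64 = 0.053125 g/(s*kW)
SFC = 0.053125 * 3600 = 191.25 g/kWh


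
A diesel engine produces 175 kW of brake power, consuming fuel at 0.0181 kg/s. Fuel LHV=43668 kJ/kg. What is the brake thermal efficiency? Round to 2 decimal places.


eta_BTE = (BP / (mf * LHV)) * 100
Denominator = 0.0181 * 43668 = 790.3908 kW
eta_BTE = (175 / 790.3908) * 100 = 22.14%


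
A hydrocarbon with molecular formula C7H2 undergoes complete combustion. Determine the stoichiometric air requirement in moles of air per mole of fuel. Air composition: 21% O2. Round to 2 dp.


Balanced combustion: C7H2 + 7.5 O2 -> 7 CO2 + 1 H2O
O2 needed = C + H/4 = 7 + 2/4 = 7.50 moles
Air moles = O2 / 0.21 = 7.50 / 0.21 = 35.71 moles air


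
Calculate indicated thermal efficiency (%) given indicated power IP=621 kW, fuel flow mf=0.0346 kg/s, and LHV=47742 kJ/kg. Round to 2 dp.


eta_ith = (IP / (mf * LHV)) * 100
Denominator = 0.0346 * 47742 = 1651.8732 kW
eta_ith = (621 / 1651.8732) * 100 = 37.59%


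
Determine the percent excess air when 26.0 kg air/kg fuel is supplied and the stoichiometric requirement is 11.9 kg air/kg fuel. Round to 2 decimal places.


Excess air = actual - stoichiometric = 26.0 - 11.9 = 14.10 kg/kg fuel
Excess air % = (excess / stoich) * 100 = (14.10 / 11.9) * 100 = 118.49%


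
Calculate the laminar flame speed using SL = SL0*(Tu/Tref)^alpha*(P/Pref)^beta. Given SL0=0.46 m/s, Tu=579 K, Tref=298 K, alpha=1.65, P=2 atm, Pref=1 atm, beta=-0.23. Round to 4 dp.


SL = SL0 * (Tu/Tref)^alpha * (P/Pref)^beta
T ratio = 579/298 = 1.94295302
(T ratio)^alpha = 1.94295302^1.65 = 2.992008
(P/Pref)^beta = 2^(-0.23) = 0.852635
SL = 0.46 * 2.992008 * 0.852635 = 1.1735 m/s


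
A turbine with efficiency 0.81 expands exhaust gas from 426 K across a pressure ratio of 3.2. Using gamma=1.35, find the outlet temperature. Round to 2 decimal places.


T_out = T_in * (1 - eta * (1 - PR^(-(gamma-1)/gamma)))
Exponent = -(1.35-1)/1.35 = -0.25925926
PR^exp = 3.2^(-0.25925926) = 0.73966521
Factor = 1 - 0.81*(1 - 0.73966521) = 0.78912882
T_out = 426 * 0.78912882 = 336.17 K


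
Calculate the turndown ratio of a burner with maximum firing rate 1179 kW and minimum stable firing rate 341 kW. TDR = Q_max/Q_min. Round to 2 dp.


TDR = Q_max / Q_min
TDR = 1179 / 341 = 3.46


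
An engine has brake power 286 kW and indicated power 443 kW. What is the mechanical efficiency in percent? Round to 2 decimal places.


eta_mech = (BP / IP) * 100
Ratio = 286 / 443 = 0.6456
eta_mech = 0.6456 * 100 = 64.56%


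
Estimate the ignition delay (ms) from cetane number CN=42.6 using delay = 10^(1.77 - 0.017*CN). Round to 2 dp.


delay = 10^(1.77 - 0.017*CN)
Exponent = 1.77 - 0.017*42.6 = 1.0458
delay = 10^1.0458 = 11.11 ms


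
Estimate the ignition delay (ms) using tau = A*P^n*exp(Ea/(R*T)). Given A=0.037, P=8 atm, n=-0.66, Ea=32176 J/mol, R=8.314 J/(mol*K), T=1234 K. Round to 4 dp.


tau = A * P^n * exp(Ea/(R*T))
P^n = 8^(-0.66) = 0.25348987
Ea/(R*T) = 32176/(8.314*1234) = 3.136223
exp(Ea/(R*T)) = 23.016758
tau = 0.037 * 0.25348987 * 23.016758 = 0.2159 ms


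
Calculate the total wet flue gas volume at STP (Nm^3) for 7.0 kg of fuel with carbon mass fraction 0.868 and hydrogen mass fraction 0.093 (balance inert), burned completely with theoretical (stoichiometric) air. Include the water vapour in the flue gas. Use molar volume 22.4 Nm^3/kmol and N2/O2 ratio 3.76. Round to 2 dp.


Per kg fuel: CO2 = (C/12 kmol)*22.4 = (0.868/12)*22.4 = 1.62027 Nm^3
Per kg fuel: H2O = (H/2 kmol)*22.4 = (0.093/2)*22.4 = 1.04160 Nm^3
O2 needed per kg fuel = C/12 + H/4 = 0.868/12 + 0.093/4 = 0.09558333 kmol
Per kg fuel: N2 = O2*3.76*22.4 = 0.09558333*3.76*22.4 = 8.05041 Nm^3
Total per kg = 1.62027 + 1.04160 + 8.05041 = 10.71228 Nm^3
Total = 10.71228 * 7.0 = 74.99 Nm^3


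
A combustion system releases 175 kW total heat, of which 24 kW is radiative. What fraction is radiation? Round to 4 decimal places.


f_rad = Q_rad / Q_total
f_rad = 24 / 175 = 0.1371


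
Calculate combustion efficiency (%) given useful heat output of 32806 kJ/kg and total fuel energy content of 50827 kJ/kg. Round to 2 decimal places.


Efficiency = (Q_useful / Q_fuel) * 100
Efficiency = (32806 / 50827) * 100
Efficiency = 0.6454 * 100 = 64.54%


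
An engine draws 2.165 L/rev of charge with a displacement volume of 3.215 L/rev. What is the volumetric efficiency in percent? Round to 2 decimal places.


eta_v = (V_actual / V_disp) * 100
Ratio = 2.165 / 3.215 = 0.6734
eta_v = 0.6734 * 100 = 67.34%


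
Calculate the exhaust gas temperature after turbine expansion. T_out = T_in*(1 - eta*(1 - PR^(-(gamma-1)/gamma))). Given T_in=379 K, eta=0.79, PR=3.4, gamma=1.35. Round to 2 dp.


T_out = T_in * (1 - eta * (1 - PR^(-(gamma-1)/gamma)))
Exponent = -(1.35-1)/1.35 = -0.25925926
PR^exp = 3.4^(-0.25925926) = 0.72813041
Factor = 1 - 0.79*(1 - 0.72813041) = 0.78522302
T_out = 379 * 0.78522302 = 297.60 K


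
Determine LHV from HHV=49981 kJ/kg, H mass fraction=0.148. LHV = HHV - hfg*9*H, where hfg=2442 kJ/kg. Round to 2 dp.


LHV = HHV - hfg * 9 * H
Water correction = 2442 * 9 * 0.148 = 3252.744 kJ/kg
LHV = 49981 - 3252.744 = 46728.26 kJ/kg


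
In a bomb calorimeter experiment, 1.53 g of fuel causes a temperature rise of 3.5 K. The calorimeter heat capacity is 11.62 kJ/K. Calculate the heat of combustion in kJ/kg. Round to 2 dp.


Hc = C_cal * delta_T / m_fuel
Q_released = 11.62 * 3.5 = 40.6700 kJ
m_fuel = 1.53 g = 1.53/1000 kg = 0.001530 kg
Hc = 40.6700 / 0.001530 = 26581.70 kJ/kg


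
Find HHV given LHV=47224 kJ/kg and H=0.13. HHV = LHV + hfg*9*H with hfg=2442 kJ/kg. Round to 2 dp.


HHV = LHV + hfg * 9 * H
Water addition = 2442 * 9 * 0.13 = 2857.140 kJ/kg
HHV = 47224 + 2857.140 = 50081.14 kJ/kg


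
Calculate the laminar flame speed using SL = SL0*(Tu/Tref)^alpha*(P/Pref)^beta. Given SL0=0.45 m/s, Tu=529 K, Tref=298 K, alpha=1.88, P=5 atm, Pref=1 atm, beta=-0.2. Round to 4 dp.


SL = SL0 * (Tu/Tref)^alpha * (P/Pref)^beta
T ratio = 529/298 = 1.77516779
(T ratio)^alpha = 1.77516779^1.88 = 2.941508
(P/Pref)^beta = 5^(-0.2) = 0.724780
SL = 0.45 * 2.941508 * 0.724780 = 0.9594 m/s


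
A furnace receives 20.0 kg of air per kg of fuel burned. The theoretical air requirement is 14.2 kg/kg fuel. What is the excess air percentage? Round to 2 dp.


Excess air = actual - stoichiometric = 20.0 - 14.2 = 5.80 kg/kg fuel
Excess air % = (excess / stoich) * 100 = (5.80 / 14.2) * 100 = 40.85%


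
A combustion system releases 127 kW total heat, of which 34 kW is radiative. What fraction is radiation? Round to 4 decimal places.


f_rad = Q_rad / Q_total
f_rad = 34 / 127 = 0.2677


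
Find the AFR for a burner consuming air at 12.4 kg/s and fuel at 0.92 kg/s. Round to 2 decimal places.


AFR = m_air / m_fuel
AFR = 12.4 / 0.92 = 13.48


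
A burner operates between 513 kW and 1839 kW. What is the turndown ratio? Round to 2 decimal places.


TDR = Q_max / Q_min
TDR = 1839 / 513 = 3.58


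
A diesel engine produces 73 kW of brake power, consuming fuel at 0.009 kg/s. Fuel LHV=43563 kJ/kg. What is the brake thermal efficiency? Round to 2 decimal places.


eta_BTE = (BP / (mf * LHV)) * 100
Denominator = 0.009 * 43563 = 392.0670 kW
eta_BTE = (73 / 392.0670) * 100 = 18.62%


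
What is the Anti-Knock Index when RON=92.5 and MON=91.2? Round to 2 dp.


AKI = (RON + MON) / 2
AKI = (92.5 + 91.2) / 2
AKI = 183.7 / 2 = 91.85


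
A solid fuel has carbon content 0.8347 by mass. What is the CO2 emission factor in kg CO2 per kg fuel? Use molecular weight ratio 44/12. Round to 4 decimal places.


EF = C_frac * (M_CO2 / M_C)
EF = 0.8347 * (44/12)
EF = 0.8347 * 3.666667 = 3.0606 kg_CO2/kg_fuel


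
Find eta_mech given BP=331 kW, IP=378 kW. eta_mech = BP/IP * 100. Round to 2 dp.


eta_mech = (BP / IP) * 100
Ratio = 331 / 378 = 0.8757
eta_mech = 0.8757 * 100 = 87.57%


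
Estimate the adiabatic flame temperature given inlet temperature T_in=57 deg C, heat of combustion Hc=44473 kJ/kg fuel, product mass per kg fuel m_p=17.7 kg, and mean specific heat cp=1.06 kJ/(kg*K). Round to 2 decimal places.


T_ad = T_in + Hc / (m_p * cp)
Denominator = 17.7 * 1.06 = 18.7620
Temperature rise = 44473 / 18.7620 = 2370.38 K
T_ad = 57 + 2370.38 = 2427.38 deg C


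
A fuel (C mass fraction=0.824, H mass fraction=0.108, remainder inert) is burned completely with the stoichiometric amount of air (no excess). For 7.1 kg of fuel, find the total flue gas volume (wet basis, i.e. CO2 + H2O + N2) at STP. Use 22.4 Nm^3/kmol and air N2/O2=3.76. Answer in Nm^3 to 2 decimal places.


Per kg fuel: CO2 = (C/12 kmol)*22.4 = (0.824/12)*22.4 = 1.53813 Nm^3
Per kg fuel: H2O = (H/2 kmol)*22.4 = (0.108/2)*22.4 = 1.20960 Nm^3
O2 needed per kg fuel = C/12 + H/4 = 0.824/12 + 0.108/4 = 0.09566667 kmol
Per kg fuel: N2 = O2*3.76*22.4 = 0.09566667*3.76*22.4 = 8.05743 Nm^3
Total per kg = 1.53813 + 1.20960 + 8.05743 = 10.80516 Nm^3
Total = 10.80516 * 7.1 = 76.72 Nm^3


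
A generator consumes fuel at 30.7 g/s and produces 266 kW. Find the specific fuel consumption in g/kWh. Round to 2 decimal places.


SFC = (mf / BP) * 3600
Rate = 30.7 / 266 = 0.115414 g/(s*kW)
SFC = 0.115414 * 3600 = 415.49 g/kWh


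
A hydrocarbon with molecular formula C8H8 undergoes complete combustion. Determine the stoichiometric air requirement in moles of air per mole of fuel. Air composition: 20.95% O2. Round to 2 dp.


Balanced combustion: C8H8 + 10 O2 -> 8 CO2 + 4 H2O
O2 needed = C + H/4 = 8 + 8/4 = 10.00 moles
Air moles = O2 / 0.2095 = 10.00 / 0.2095 = 47.73 moles air


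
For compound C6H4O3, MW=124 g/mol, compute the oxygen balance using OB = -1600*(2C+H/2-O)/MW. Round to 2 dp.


OB = -1600 * (2C + H/2 - O) / MW
Inner = 2*6 + 4/2 - 3 = 11.00
OB = -1600 * 11.00 / 124 = -141.94%


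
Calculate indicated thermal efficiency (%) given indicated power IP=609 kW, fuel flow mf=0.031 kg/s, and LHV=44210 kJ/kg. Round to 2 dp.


eta_ith = (IP / (mf * LHV)) * 100
Denominator = 0.031 * 44210 = 1370.5100 kW
eta_ith = (609 / 1370.5100) * 100 = 44.44%


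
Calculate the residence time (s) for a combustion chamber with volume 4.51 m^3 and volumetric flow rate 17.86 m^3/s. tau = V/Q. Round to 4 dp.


tau = V / Q_flow
tau = 4.51 / 17.86 = 0.2525 s


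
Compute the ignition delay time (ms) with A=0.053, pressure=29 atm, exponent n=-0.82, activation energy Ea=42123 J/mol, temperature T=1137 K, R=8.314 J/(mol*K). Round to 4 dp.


tau = A * P^n * exp(Ea/(R*T))
P^n = 29^(-0.82) = 0.06321696
Ea/(R*T) = 42123/(8.314*1137) = 4.456037
exp(Ea/(R*T)) = 86.145456
tau = 0.053 * 0.06321696 * 86.145456 = 0.2886 ms


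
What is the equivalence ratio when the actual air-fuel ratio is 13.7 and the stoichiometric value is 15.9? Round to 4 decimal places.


phi = AFR_stoich / AFR_actual
phi = 15.9 / 13.7 = 1.1606


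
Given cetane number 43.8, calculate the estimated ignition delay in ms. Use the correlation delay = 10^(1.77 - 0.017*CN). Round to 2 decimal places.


delay = 10^(1.77 - 0.017*CN)
Exponent = 1.77 - 0.017*43.8 = 1.0254
delay = 10^1.0254 = 10.60 ms


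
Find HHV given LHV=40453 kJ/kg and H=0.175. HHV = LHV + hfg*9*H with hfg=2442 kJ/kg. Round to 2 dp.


HHV = LHV + hfg * 9 * H
Water addition = 2442 * 9 * 0.175 = 3846.150 kJ/kg
HHV = 40453 + 3846.150 = 44299.15 kJ/kg


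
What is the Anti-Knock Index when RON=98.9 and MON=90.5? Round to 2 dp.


AKI = (RON + MON) / 2
AKI = (98.9 + 90.5) / 2
AKI = 189.4 / 2 = 94.70


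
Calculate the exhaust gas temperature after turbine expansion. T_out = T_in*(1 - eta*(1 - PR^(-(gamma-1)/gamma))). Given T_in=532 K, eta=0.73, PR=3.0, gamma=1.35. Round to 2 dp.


T_out = T_in * (1 - eta * (1 - PR^(-(gamma-1)/gamma)))
Exponent = -(1.35-1)/1.35 = -0.25925926
PR^exp = 3.0^(-0.25925926) = 0.75214556
Factor = 1 - 0.73*(1 - 0.75214556) = 0.81906626
T_out = 532 * 0.81906626 = 435.74 K


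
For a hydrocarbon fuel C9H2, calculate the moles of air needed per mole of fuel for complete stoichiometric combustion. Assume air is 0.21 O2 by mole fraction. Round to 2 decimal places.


Balanced combustion: C9H2 + 9.5 O2 -> 9 CO2 + 1 H2O
O2 needed = C + H/4 = 9 + 2/4 = 9.50 moles
Air moles = O2 / 0.21 = 9.50 / 0.21 = 45.24 moles air


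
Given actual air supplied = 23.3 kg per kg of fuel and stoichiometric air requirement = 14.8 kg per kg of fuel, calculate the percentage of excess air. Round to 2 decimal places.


Excess air = actual - stoichiometric = 23.3 - 14.8 = 8.50 kg/kg fuel
Excess air % = (excess / stoich) * 100 = (8.50 / 14.8) * 100 = 57.43%


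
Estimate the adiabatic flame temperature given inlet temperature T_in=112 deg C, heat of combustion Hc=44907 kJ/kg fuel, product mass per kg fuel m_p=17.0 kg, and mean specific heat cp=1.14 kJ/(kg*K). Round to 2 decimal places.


T_ad = T_in + Hc / (m_p * cp)
Denominator = 17.0 * 1.14 = 19.3800
Temperature rise = 44907 / 19.3800 = 2317.18 K
T_ad = 112 + 2317.18 = 2429.18 deg C


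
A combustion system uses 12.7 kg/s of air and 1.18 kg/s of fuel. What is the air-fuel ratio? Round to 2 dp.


AFR = m_air / m_fuel
AFR = 12.7 / 1.18 = 10.76


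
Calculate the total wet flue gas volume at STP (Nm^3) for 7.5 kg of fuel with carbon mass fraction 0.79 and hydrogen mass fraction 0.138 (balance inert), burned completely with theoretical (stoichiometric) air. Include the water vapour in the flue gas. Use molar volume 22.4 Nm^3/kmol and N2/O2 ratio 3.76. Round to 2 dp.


Per kg fuel: CO2 = (C/12 kmol)*22.4 = (0.79/12)*22.4 = 1.47467 Nm^3
Per kg fuel: H2O = (H/2 kmol)*22.4 = (0.138/2)*22.4 = 1.54560 Nm^3
O2 needed per kg fuel = C/12 + H/4 = 0.79/12 + 0.138/4 = 0.10033333 kmol
Per kg fuel: N2 = O2*3.76*22.4 = 0.10033333*3.76*22.4 = 8.45047 Nm^3
Total per kg = 1.47467 + 1.54560 + 8.45047 = 11.47074 Nm^3
Total = 11.47074 * 7.5 = 86.03 Nm^3


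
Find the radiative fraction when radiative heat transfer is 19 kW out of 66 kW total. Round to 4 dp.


f_rad = Q_rad / Q_total
f_rad = 19 / 66 = 0.2879


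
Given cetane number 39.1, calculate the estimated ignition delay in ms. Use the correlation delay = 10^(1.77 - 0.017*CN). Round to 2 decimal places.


delay = 10^(1.77 - 0.017*CN)
Exponent = 1.77 - 0.017*39.1 = 1.1053
delay = 10^1.1053 = 12.74 ms


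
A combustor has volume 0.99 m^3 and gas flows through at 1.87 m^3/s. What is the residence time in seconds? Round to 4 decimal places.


tau = V / Q_flow
tau = 0.99 / 1.87 = 0.5294 s


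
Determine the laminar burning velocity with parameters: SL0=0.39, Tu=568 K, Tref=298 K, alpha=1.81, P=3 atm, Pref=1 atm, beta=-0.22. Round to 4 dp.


SL = SL0 * (Tu/Tref)^alpha * (P/Pref)^beta
T ratio = 568/298 = 1.90604027
(T ratio)^alpha = 1.90604027^1.81 = 3.213950
(P/Pref)^beta = 3^(-0.22) = 0.785296
SL = 0.39 * 3.213950 * 0.785296 = 0.9843 m/s


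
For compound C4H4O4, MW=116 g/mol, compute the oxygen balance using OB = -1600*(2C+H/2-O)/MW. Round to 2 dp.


OB = -1600 * (2C + H/2 - O) / MW
Inner = 2*4 + 4/2 - 4 = 6.00
OB = -1600 * 6.00 / 116 = -82.76%


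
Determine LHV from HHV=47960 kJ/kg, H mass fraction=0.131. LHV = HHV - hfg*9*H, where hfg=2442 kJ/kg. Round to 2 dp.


LHV = HHV - hfg * 9 * H
Water correction = 2442 * 9 * 0.131 = 2879.118 kJ/kg
LHV = 47960 - 2879.118 = 45080.88 kJ/kg


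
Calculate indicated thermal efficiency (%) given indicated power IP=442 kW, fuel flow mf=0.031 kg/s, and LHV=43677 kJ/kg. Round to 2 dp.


eta_ith = (IP / (mf * LHV)) * 100
Denominator = 0.031 * 43677 = 1353.9870 kW
eta_ith = (442 / 1353.9870) * 100 = 32.64%


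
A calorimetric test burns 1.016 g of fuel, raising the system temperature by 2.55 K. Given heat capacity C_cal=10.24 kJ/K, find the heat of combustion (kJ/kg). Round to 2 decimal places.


Hc = C_cal * delta_T / m_fuel
Q_released = 10.24 * 2.55 = 26.1120 kJ
m_fuel = 1.016 g = 1.016/1000 kg = 0.001016 kg
Hc = 26.1120 / 0.001016 = 25700.79 kJ/kg


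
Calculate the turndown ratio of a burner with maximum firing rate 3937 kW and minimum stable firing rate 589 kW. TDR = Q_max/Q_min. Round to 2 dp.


TDR = Q_max / Q_min
TDR = 3937 / 589 = 6.68


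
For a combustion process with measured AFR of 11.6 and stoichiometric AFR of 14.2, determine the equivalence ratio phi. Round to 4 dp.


phi = AFR_stoich / AFR_actual
phi = 14.2 / 11.6 = 1.2241


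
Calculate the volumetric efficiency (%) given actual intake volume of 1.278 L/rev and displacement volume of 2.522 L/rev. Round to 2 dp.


eta_v = (V_actual / V_disp) * 100
Ratio = 1.278 / 2.522 = 0.5067
eta_v = 0.5067 * 100 = 50.67%


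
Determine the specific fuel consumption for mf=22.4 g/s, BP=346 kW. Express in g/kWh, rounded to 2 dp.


SFC = (mf / BP) * 3600
Rate = 22.4 / 346 = 0.064740 g/(s*kW)
SFC = 0.064740 * 3600 = 233.06 g/kWh


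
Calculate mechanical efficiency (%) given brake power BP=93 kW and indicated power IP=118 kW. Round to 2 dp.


eta_mech = (BP / IP) * 100
Ratio = 93 / 118 = 0.7881
eta_mech = 0.7881 * 100 = 78.81%


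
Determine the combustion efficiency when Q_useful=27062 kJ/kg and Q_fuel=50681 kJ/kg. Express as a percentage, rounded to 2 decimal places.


Efficiency = (Q_useful / Q_fuel) * 100
Efficiency = (27062 / 50681) * 100
Efficiency = 0.5340 * 100 = 53.40%


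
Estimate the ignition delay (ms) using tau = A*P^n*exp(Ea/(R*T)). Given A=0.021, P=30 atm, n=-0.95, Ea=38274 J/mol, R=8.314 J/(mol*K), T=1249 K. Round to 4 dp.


tau = A * P^n * exp(Ea/(R*T))
P^n = 30^(-0.95) = 0.03951253
Ea/(R*T) = 38274/(8.314*1249) = 3.685797
exp(Ea/(R*T)) = 39.876886
tau = 0.021 * 0.03951253 * 39.876886 = 0.0331 ms


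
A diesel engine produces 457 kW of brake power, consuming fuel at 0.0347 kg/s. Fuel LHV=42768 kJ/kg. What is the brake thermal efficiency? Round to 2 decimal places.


eta_BTE = (BP / (mf * LHV)) * 100
Denominator = 0.0347 * 42768 = 1484.0496 kW
eta_BTE = (457 / 1484.0496) * 100 = 30.79%


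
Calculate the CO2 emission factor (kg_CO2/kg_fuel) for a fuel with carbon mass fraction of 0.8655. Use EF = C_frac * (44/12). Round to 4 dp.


EF = C_frac * (M_CO2 / M_C)
EF = 0.8655 * (44/12)
EF = 0.8655 * 3.666667 = 3.1735 kg_CO2/kg_fuel


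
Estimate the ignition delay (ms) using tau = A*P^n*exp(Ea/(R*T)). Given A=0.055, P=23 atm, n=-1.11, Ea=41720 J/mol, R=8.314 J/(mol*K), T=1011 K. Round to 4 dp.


tau = A * P^n * exp(Ea/(R*T))
P^n = 23^(-1.11) = 0.03079513
Ea/(R*T) = 41720/(8.314*1011) = 4.963444
exp(Ea/(R*T)) = 143.085732
tau = 0.055 * 0.03079513 * 143.085732 = 0.2423 ms


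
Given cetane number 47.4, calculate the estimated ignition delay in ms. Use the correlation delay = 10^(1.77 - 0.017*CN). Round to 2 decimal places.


delay = 10^(1.77 - 0.017*CN)
Exponent = 1.77 - 0.017*47.4 = 0.9642
delay = 10^0.9642 = 9.21 ms


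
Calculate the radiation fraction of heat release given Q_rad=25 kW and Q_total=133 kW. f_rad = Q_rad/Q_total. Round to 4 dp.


f_rad = Q_rad / Q_total
f_rad = 25 / 133 = 0.1880


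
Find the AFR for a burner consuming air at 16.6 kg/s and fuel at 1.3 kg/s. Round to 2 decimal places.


AFR = m_air / m_fuel
AFR = 16.6 / 1.3 = 12.77


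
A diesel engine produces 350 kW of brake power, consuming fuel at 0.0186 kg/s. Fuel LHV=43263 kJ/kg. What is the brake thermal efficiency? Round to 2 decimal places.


eta_BTE = (BP / (mf * LHV)) * 100
Denominator = 0.0186 * 43263 = 804.6918 kW
eta_BTE = (350 / 804.6918) * 100 = 43.49%


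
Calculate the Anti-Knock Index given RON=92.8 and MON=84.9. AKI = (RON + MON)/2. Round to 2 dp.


AKI = (RON + MON) / 2
AKI = (92.8 + 84.9) / 2
AKI = 177.7 / 2 = 88.85


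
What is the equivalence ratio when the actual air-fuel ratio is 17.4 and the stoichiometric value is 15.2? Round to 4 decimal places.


phi = AFR_stoich / AFR_actual
phi = 15.2 / 17.4 = 0.8736


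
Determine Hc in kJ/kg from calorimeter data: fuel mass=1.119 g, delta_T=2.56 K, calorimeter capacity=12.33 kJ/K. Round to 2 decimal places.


Hc = C_cal * delta_T / m_fuel
Q_released = 12.33 * 2.56 = 31.5648 kJ
m_fuel = 1.119 g = 1.119/1000 kg = 0.001119 kg
Hc = 31.5648 / 0.001119 = 28208.04 kJ/kg


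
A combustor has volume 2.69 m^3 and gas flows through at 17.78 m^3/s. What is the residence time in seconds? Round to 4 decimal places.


tau = V / Q_flow
tau = 2.69 / 17.78 = 0.1513 s


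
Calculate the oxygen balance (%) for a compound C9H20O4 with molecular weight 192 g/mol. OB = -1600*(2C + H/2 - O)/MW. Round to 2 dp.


OB = -1600 * (2C + H/2 - O) / MW
Inner = 2*9 + 20/2 - 4 = 24.00
OB = -1600 * 24.00 / 192 = -200.00%


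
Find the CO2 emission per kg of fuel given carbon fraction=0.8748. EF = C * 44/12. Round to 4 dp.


EF = C_frac * (M_CO2 / M_C)
EF = 0.8748 * (44/12)
EF = 0.8748 * 3.666667 = 3.2076 kg_CO2/kg_fuel


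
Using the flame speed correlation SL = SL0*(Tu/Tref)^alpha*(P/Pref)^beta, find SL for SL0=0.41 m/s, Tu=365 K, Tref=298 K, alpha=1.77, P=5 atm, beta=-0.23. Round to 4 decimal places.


SL = SL0 * (Tu/Tref)^alpha * (P/Pref)^beta
T ratio = 365/298 = 1.22483221
(T ratio)^alpha = 1.22483221^1.77 = 1.431844
(P/Pref)^beta = 5^(-0.23) = 0.690616
SL = 0.41 * 1.431844 * 0.690616 = 0.4054 m/s


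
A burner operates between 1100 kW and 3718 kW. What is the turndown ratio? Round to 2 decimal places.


TDR = Q_max / Q_min
TDR = 3718 / 1100 = 3.38


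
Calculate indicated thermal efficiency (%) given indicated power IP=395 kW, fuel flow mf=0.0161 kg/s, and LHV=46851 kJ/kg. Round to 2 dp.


eta_ith = (IP / (mf * LHV)) * 100
Denominator = 0.0161 * 46851 = 754.3011 kW
eta_ith = (395 / 754.3011) * 100 = 52.37%


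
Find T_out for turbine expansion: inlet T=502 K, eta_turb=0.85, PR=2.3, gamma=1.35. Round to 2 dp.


T_out = T_in * (1 - eta * (1 - PR^(-(gamma-1)/gamma)))
Exponent = -(1.35-1)/1.35 = -0.25925926
PR^exp = 2.3^(-0.25925926) = 0.80578413
Factor = 1 - 0.85*(1 - 0.80578413) = 0.83491651
T_out = 502 * 0.83491651 = 419.13 K


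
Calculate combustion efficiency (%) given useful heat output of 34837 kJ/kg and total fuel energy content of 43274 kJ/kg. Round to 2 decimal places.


Efficiency = (Q_useful / Q_fuel) * 100
Efficiency = (34837 / 43274) * 100
Efficiency = 0.8050 * 100 = 80.50%


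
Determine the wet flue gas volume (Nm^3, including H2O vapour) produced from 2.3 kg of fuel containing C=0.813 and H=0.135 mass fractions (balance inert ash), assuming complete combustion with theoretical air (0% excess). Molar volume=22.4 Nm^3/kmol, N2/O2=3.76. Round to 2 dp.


Per kg fuel: CO2 = (C/12 kmol)*22.4 = (0.813/12)*22.4 = 1.51760 Nm^3
Per kg fuel: H2O = (H/2 kmol)*22.4 = (0.135/2)*22.4 = 1.51200 Nm^3
O2 needed per kg fuel = C/12 + H/4 = 0.813/12 + 0.135/4 = 0.10150000 kmol
Per kg fuel: N2 = O2*3.76*22.4 = 0.10150000*3.76*22.4 = 8.54874 Nm^3
Total per kg = 1.51760 + 1.51200 + 8.54874 = 11.57834 Nm^3
Total = 11.57834 * 2.3 = 26.63 Nm^3


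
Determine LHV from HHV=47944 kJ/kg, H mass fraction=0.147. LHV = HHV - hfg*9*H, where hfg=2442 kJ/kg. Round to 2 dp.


LHV = HHV - hfg * 9 * H
Water correction = 2442 * 9 * 0.147 = 3230.766 kJ/kg
LHV = 47944 - 3230.766 = 44713.23 kJ/kg


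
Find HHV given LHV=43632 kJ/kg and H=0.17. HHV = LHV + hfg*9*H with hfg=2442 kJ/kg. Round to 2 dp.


HHV = LHV + hfg * 9 * H
Water addition = 2442 * 9 * 0.17 = 3736.260 kJ/kg
HHV = 43632 + 3736.260 = 47368.26 kJ/kg


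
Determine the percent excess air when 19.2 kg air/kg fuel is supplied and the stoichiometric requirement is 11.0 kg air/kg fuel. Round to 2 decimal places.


Excess air = actual - stoichiometric = 19.2 - 11.0 = 8.20 kg/kg fuel
Excess air % = (excess / stoich) * 100 = (8.20 / 11.0) * 100 = 74.55%


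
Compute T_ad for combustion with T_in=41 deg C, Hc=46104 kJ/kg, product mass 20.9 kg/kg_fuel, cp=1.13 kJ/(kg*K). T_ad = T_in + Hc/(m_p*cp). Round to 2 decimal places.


T_ad = T_in + Hc / (m_p * cp)
Denominator = 20.9 * 1.13 = 23.6170
Temperature rise = 46104 / 23.6170 = 1952.15 K
T_ad = 41 + 1952.15 = 1993.15 deg C


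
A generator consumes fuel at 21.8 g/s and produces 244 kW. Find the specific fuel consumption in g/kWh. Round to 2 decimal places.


SFC = (mf / BP) * 3600
Rate = 21.8 / 244 = 0.089344 g/(s*kW)
SFC = 0.089344 * 3600 = 321.64 g/kWh


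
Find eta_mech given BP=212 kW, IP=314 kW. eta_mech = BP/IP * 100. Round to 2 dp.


eta_mech = (BP / IP) * 100
Ratio = 212 / 314 = 0.6752
eta_mech = 0.6752 * 100 = 67.52%


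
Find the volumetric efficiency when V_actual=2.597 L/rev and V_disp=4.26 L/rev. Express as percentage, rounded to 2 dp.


eta_v = (V_actual / V_disp) * 100
Ratio = 2.597 / 4.26 = 0.6096
eta_v = 0.6096 * 100 = 60.96%


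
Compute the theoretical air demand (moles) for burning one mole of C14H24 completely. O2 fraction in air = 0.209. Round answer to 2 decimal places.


Balanced combustion: C14H24 + 20 O2 -> 14 CO2 + 12 H2O
O2 needed = C + H/4 = 14 + 24/4 = 20.00 moles
Air moles = O2 / 0.209 = 20.00 / 0.209 = 95.69 moles air


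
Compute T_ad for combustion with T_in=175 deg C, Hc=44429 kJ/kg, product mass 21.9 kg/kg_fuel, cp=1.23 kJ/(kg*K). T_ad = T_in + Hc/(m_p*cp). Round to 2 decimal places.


T_ad = T_in + Hc / (m_p * cp)
Denominator = 21.9 * 1.23 = 26.9370
Temperature rise = 44429 / 26.9370 = 1649.37 K
T_ad = 175 + 1649.37 = 1824.37 deg C


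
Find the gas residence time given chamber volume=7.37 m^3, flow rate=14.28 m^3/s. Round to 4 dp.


tau = V / Q_flow
tau = 7.37 / 14.28 = 0.5161 s


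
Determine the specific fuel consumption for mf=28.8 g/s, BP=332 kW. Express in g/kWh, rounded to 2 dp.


SFC = (mf / BP) * 3600
Rate = 28.8 / 332 = 0.086747 g/(s*kW)
SFC = 0.086747 * 3600 = 312.29 g/kWh


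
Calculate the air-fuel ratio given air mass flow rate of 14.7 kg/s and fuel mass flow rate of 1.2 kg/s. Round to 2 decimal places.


AFR = m_air / m_fuel
AFR = 14.7 / 1.2 = 12.25


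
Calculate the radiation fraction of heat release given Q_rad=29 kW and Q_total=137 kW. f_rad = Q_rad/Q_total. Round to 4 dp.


f_rad = Q_rad / Q_total
f_rad = 29 / 137 = 0.2117


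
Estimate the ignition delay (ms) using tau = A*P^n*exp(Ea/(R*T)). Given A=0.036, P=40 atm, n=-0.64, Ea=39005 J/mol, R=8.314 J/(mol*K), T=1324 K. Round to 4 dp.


tau = A * P^n * exp(Ea/(R*T))
P^n = 40^(-0.64) = 0.09433690
Ea/(R*T) = 39005/(8.314*1324) = 3.543417
exp(Ea/(R*T)) = 34.584898
tau = 0.036 * 0.09433690 * 34.584898 = 0.1175 ms


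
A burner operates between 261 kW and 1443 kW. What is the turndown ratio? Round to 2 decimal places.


TDR = Q_max / Q_min
TDR = 1443 / 261 = 5.53


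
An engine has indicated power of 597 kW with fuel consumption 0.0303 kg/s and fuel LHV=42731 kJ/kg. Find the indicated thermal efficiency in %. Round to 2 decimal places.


eta_ith = (IP / (mf * LHV)) * 100
Denominator = 0.0303 * 42731 = 1294.7493 kW
eta_ith = (597 / 1294.7493) * 100 = 46.11%


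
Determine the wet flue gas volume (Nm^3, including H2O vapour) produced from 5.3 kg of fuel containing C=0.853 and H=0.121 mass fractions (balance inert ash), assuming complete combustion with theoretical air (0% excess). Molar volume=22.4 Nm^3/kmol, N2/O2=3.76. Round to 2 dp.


Per kg fuel: CO2 = (C/12 kmol)*22.4 = (0.853/12)*22.4 = 1.59227 Nm^3
Per kg fuel: H2O = (H/2 kmol)*22.4 = (0.121/2)*22.4 = 1.35520 Nm^3
O2 needed per kg fuel = C/12 + H/4 = 0.853/12 + 0.121/4 = 0.10133333 kmol
Per kg fuel: N2 = O2*3.76*22.4 = 0.10133333*3.76*22.4 = 8.53470 Nm^3
Total per kg = 1.59227 + 1.35520 + 8.53470 = 11.48217 Nm^3
Total = 11.48217 * 5.3 = 60.86 Nm^3


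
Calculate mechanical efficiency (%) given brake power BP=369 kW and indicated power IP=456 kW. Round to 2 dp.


eta_mech = (BP / IP) * 100
Ratio = 369 / 456 = 0.8092
eta_mech = 0.8092 * 100 = 80.92%


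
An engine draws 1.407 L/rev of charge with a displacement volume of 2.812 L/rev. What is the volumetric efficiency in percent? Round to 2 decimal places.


eta_v = (V_actual / V_disp) * 100
Ratio = 1.407 / 2.812 = 0.5004
eta_v = 0.5004 * 100 = 50.04%


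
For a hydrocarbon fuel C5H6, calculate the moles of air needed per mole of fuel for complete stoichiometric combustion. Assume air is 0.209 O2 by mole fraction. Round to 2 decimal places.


Balanced combustion: C5H6 + 6.5 O2 -> 5 CO2 + 3 H2O
O2 needed = C + H/4 = 5 + 6/4 = 6.50 moles
Air moles = O2 / 0.209 = 6.50 / 0.209 = 31.10 moles air


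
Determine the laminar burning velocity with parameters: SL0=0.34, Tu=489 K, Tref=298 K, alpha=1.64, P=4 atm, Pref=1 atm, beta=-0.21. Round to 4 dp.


SL = SL0 * (Tu/Tref)^alpha * (P/Pref)^beta
T ratio = 489/298 = 1.64093960
(T ratio)^alpha = 1.64093960^1.64 = 2.252952
(P/Pref)^beta = 4^(-0.21) = 0.747425
SL = 0.34 * 2.252952 * 0.747425 = 0.5725 m/s


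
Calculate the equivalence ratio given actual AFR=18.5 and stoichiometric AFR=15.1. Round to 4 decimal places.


phi = AFR_stoich / AFR_actual
phi = 15.1 / 18.5 = 0.8162


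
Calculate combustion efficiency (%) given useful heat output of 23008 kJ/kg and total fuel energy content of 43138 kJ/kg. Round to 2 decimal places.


Efficiency = (Q_useful / Q_fuel) * 100
Efficiency = (23008 / 43138) * 100
Efficiency = 0.5334 * 100 = 53.34%


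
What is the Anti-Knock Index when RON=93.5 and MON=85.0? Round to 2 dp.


AKI = (RON + MON) / 2
AKI = (93.5 + 85.0) / 2
AKI = 178.5 / 2 = 89.25


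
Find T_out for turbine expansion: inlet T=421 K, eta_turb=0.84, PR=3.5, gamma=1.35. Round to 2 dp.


T_out = T_in * (1 - eta * (1 - PR^(-(gamma-1)/gamma)))
Exponent = -(1.35-1)/1.35 = -0.25925926
PR^exp = 3.5^(-0.25925926) = 0.72267881
Factor = 1 - 0.84*(1 - 0.72267881) = 0.76705020
T_out = 421 * 0.76705020 = 322.93 K


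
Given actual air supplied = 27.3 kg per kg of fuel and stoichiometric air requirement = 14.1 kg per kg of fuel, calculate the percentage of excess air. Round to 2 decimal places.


Excess air = actual - stoichiometric = 27.3 - 14.1 = 13.20 kg/kg fuel
Excess air % = (excess / stoich) * 100 = (13.20 / 14.1) * 100 = 93.62%


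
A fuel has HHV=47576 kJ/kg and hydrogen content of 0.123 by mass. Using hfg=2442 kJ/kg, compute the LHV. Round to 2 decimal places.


LHV = HHV - hfg * 9 * H
Water correction = 2442 * 9 * 0.123 = 2703.294 kJ/kg
LHV = 47576 - 2703.294 = 44872.71 kJ/kg


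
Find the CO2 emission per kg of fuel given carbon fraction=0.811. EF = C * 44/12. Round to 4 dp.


EF = C_frac * (M_CO2 / M_C)
EF = 0.811 * (44/12)
EF = 0.811 * 3.666667 = 2.9737 kg_CO2/kg_fuel


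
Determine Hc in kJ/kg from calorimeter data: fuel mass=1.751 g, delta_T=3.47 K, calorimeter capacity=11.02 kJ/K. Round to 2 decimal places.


Hc = C_cal * delta_T / m_fuel
Q_released = 11.02 * 3.47 = 38.2394 kJ
m_fuel = 1.751 g = 1.751/1000 kg = 0.001751 kg
Hc = 38.2394 / 0.001751 = 21838.61 kJ/kg


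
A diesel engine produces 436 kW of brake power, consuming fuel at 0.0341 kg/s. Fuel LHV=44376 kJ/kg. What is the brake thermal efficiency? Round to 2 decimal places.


eta_BTE = (BP / (mf * LHV)) * 100
Denominator = 0.0341 * 44376 = 1513.2216 kW
eta_BTE = (436 / 1513.2216) * 100 = 28.81%


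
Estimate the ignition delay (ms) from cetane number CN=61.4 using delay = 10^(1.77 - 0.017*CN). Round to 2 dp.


delay = 10^(1.77 - 0.017*CN)
Exponent = 1.77 - 0.017*61.4 = 0.7262
delay = 10^0.7262 = 5.32 ms


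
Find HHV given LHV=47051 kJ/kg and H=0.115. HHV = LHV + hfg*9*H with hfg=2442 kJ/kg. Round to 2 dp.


HHV = LHV + hfg * 9 * H
Water addition = 2442 * 9 * 0.115 = 2527.470 kJ/kg
HHV = 47051 + 2527.470 = 49578.47 kJ/kg


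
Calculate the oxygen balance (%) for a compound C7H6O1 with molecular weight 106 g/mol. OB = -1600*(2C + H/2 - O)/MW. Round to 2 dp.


OB = -1600 * (2C + H/2 - O) / MW
Inner = 2*7 + 6/2 - 1 = 16.00
OB = -1600 * 16.00 / 106 = -241.51%


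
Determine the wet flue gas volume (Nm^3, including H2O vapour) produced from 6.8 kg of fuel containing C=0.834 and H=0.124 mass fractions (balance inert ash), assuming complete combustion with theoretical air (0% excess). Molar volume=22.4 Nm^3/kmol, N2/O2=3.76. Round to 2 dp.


Per kg fuel: CO2 = (C/12 kmol)*22.4 = (0.834/12)*22.4 = 1.55680 Nm^3
Per kg fuel: H2O = (H/2 kmol)*22.4 = (0.124/2)*22.4 = 1.38880 Nm^3
O2 needed per kg fuel = C/12 + H/4 = 0.834/12 + 0.124/4 = 0.10050000 kmol
Per kg fuel: N2 = O2*3.76*22.4 = 0.10050000*3.76*22.4 = 8.46451 Nm^3
Total per kg = 1.55680 + 1.38880 + 8.46451 = 11.41011 Nm^3
Total = 11.41011 * 6.8 = 77.59 Nm^3


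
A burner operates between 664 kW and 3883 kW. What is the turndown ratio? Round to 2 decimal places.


TDR = Q_max / Q_min
TDR = 3883 / 664 = 5.85


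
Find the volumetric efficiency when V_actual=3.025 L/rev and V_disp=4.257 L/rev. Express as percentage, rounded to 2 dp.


eta_v = (V_actual / V_disp) * 100
Ratio = 3.025 / 4.257 = 0.7106
eta_v = 0.7106 * 100 = 71.06%


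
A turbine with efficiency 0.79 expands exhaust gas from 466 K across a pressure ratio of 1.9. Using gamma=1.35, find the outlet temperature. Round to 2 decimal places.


T_out = T_in * (1 - eta * (1 - PR^(-(gamma-1)/gamma)))
Exponent = -(1.35-1)/1.35 = -0.25925926
PR^exp = 1.9^(-0.25925926) = 0.84670193
Factor = 1 - 0.79*(1 - 0.84670193) = 0.87889452
T_out = 466 * 0.87889452 = 409.56 K


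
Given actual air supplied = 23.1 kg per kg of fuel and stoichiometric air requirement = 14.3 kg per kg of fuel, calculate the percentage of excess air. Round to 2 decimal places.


Excess air = actual - stoichiometric = 23.1 - 14.3 = 8.80 kg/kg fuel
Excess air % = (excess / stoich) * 100 = (8.80 / 14.3) * 100 = 61.54%


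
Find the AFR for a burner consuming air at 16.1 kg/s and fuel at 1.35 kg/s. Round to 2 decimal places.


AFR = m_air / m_fuel
AFR = 16.1 / 1.35 = 11.93


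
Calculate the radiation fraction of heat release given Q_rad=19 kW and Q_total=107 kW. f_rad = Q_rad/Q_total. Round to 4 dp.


f_rad = Q_rad / Q_total
f_rad = 19 / 107 = 0.1776


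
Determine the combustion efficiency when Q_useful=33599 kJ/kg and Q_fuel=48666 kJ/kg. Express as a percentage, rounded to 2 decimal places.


Efficiency = (Q_useful / Q_fuel) * 100
Efficiency = (33599 / 48666) * 100
Efficiency = 0.6904 * 100 = 69.04%


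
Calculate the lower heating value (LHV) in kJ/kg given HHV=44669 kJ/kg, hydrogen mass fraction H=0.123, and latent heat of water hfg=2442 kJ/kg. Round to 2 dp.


LHV = HHV - hfg * 9 * H
Water correction = 2442 * 9 * 0.123 = 2703.294 kJ/kg
LHV = 44669 - 2703.294 = 41965.71 kJ/kg


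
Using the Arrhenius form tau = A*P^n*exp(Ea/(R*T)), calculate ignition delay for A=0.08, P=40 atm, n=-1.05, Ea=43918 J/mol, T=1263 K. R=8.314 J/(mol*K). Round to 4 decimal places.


tau = A * P^n * exp(Ea/(R*T))
P^n = 40^(-1.05) = 0.02078916
Ea/(R*T) = 43918/(8.314*1263) = 4.182435
exp(Ea/(R*T)) = 65.525203
tau = 0.08 * 0.02078916 * 65.525203 = 0.1090 ms


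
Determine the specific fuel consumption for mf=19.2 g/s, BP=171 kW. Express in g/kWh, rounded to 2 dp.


SFC = (mf / BP) * 3600
Rate = 19.2 / 171 = 0.112281 g/(s*kW)
SFC = 0.112281 * 3600 = 404.21 g/kWh


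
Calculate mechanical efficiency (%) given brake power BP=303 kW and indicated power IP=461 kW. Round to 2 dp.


eta_mech = (BP / IP) * 100
Ratio = 303 / 461 = 0.6573
eta_mech = 0.6573 * 100 = 65.73%


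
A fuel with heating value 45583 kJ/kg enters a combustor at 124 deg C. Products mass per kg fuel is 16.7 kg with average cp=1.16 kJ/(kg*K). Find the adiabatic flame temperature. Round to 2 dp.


T_ad = T_in + Hc / (m_p * cp)
Denominator = 16.7 * 1.16 = 19.3720
Temperature rise = 45583 / 19.3720 = 2353.04 K
T_ad = 124 + 2353.04 = 2477.04 deg C
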